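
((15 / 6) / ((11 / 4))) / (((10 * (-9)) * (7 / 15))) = -5 / 231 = -0.02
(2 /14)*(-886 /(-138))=443 /483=0.92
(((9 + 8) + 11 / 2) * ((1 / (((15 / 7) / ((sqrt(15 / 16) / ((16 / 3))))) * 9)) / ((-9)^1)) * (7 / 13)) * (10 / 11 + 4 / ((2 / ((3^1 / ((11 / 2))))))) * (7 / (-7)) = 49 * sqrt(15) / 7488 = 0.03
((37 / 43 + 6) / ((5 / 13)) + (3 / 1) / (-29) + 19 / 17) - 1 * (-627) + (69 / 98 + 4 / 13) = 17470174207 / 27007526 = 646.86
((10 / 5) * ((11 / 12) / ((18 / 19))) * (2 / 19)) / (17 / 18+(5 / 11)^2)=1331 / 7521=0.18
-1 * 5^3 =-125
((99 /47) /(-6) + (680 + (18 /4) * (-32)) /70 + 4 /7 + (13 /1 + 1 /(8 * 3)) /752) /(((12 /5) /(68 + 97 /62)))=228.83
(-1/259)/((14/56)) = -4/259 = -0.02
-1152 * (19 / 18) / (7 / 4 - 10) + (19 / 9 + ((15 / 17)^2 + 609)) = 21723863 / 28611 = 759.28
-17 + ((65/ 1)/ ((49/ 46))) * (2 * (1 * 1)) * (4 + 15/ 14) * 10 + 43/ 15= 31770784/ 5145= 6175.08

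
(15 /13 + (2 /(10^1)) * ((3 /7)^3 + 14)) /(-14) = -44251 /156065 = -0.28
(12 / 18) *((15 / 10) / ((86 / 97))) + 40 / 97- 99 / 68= 23937 / 283628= 0.08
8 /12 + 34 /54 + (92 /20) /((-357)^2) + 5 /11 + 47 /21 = 83884454 /21029085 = 3.99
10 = 10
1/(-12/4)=-0.33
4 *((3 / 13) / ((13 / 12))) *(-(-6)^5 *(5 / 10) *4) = 2239488 / 169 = 13251.41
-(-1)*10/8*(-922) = -2305/2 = -1152.50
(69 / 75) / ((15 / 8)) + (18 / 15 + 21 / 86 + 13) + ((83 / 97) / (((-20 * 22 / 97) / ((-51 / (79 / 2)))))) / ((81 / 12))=1258692593 / 84075750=14.97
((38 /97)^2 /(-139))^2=2085136 /1710474238201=0.00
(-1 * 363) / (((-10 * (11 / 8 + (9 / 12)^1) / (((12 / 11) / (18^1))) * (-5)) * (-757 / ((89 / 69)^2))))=697048 / 1531732725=0.00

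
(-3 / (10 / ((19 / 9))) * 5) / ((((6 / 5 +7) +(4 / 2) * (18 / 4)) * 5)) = -19 / 516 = -0.04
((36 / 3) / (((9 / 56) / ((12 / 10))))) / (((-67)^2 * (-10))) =-224 / 112225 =-0.00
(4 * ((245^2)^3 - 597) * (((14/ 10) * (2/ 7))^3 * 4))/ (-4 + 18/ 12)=-55365148803847168/ 625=-88584238086155.47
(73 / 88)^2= 5329 / 7744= 0.69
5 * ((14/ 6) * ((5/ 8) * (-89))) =-15575/ 24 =-648.96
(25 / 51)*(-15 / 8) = -125 / 136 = -0.92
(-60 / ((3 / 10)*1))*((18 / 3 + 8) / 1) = -2800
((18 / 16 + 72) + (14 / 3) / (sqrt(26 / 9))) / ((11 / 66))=42* sqrt(26) / 13 + 1755 / 4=455.22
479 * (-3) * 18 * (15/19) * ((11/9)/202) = -123.56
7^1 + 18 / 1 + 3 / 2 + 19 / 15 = 833 / 30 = 27.77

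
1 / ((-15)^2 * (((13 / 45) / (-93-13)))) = -106 / 65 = -1.63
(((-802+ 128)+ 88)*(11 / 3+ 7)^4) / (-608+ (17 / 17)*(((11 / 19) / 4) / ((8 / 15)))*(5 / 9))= 373595045888 / 29935359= 12480.06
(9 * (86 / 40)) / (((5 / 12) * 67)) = 0.69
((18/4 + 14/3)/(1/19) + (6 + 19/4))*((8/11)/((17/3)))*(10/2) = 22190/187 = 118.66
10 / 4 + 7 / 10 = 3.20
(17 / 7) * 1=17 / 7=2.43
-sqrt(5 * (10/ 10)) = -sqrt(5) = -2.24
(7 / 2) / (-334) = -0.01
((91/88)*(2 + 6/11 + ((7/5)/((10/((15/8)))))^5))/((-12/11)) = -8353374585101/3460300800000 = -2.41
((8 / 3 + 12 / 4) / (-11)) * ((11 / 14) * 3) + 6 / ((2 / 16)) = 655 / 14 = 46.79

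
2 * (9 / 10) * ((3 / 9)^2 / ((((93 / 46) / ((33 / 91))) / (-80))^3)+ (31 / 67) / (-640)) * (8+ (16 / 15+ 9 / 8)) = -3478593663900374985437 / 577584174830208000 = -6022.66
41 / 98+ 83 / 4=4149 / 196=21.17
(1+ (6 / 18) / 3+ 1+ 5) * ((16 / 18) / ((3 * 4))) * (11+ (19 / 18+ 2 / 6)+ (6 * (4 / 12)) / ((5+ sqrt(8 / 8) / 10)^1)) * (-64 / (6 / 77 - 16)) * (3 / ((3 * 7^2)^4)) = 0.00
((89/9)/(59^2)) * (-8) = -712/31329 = -0.02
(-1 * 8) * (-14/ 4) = 28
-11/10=-1.10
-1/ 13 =-0.08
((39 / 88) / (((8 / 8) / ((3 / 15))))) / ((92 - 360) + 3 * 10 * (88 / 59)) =-2301 / 5795680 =-0.00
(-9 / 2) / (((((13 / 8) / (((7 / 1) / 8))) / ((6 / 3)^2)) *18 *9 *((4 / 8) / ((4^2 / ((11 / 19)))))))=-4256 / 1287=-3.31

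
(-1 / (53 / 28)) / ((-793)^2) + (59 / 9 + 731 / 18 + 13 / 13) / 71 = 9632068205 / 14198152722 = 0.68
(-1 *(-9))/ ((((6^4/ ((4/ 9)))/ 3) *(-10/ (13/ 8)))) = -13/ 8640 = -0.00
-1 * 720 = -720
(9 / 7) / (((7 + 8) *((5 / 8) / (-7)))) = -0.96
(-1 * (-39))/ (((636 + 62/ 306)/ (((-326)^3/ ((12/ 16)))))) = -275643385056/ 97339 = -2831787.72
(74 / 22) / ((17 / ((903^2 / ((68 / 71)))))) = 2142079443 / 12716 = 168455.45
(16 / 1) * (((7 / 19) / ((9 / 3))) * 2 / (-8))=-28 / 57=-0.49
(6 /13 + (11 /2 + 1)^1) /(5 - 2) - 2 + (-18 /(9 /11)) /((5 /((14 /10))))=-5.84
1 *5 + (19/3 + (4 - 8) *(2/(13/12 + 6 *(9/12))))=1990/201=9.90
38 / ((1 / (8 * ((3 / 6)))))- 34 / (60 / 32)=2008 / 15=133.87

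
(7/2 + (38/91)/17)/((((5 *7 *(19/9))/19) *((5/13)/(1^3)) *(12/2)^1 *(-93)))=-2181/516460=-0.00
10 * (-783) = -7830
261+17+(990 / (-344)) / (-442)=21135167 / 76024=278.01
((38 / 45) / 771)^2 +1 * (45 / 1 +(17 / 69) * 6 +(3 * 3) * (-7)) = -457422316288 / 27686089575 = -16.52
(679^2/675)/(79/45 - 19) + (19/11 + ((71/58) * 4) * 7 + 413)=15671633/38280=409.39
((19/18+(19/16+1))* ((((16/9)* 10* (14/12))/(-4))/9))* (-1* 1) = 16345/8748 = 1.87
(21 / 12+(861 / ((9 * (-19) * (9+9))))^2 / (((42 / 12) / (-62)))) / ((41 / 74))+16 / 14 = 271855289 / 151059006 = 1.80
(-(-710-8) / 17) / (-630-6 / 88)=-31592 / 471291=-0.07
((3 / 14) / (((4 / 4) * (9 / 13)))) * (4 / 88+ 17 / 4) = 1.33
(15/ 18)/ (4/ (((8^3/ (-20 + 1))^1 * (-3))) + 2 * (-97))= -320/ 74477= -0.00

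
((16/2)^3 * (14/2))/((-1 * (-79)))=3584/79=45.37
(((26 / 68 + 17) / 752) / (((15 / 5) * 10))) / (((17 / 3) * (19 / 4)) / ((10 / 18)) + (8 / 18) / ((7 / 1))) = 12411 / 781447568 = 0.00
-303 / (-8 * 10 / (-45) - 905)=2727 / 8129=0.34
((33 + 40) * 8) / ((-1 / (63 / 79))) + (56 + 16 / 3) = -95840 / 237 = -404.39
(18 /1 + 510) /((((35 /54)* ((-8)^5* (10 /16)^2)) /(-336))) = 2673 /125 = 21.38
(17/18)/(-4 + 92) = 17/1584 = 0.01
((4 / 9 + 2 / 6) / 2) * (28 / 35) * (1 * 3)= 14 / 15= 0.93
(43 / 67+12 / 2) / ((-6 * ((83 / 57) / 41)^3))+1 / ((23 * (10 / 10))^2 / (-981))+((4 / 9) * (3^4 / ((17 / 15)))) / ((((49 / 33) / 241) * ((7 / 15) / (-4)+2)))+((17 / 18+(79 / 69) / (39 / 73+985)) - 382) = -70621141892353904290555 / 3158992022747460984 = -22355.59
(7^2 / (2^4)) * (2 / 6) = 49 / 48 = 1.02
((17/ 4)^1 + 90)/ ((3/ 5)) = 157.08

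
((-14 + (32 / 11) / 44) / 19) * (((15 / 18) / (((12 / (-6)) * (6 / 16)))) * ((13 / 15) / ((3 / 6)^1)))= 29224 / 20691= 1.41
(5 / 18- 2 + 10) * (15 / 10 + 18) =1937 / 12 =161.42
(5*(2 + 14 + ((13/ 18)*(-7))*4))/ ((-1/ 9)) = 190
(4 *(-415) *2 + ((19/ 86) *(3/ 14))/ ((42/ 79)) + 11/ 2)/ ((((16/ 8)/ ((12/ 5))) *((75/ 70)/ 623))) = -2312663.39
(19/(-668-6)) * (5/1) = -95/674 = -0.14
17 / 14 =1.21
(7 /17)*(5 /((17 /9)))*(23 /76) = 7245 /21964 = 0.33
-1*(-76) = 76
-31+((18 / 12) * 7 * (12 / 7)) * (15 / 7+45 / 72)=527 / 28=18.82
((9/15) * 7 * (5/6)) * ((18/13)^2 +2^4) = 10598/169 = 62.71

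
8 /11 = 0.73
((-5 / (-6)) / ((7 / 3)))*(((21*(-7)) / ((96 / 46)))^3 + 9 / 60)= -7157173843 / 57344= -124811.21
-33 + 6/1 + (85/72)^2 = -132743/5184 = -25.61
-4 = -4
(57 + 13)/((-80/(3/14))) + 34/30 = 227/240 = 0.95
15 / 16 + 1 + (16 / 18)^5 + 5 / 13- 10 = -87485509 / 12282192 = -7.12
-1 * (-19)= 19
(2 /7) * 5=10 /7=1.43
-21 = -21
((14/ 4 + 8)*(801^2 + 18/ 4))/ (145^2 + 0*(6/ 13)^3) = 29513853/ 84100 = 350.94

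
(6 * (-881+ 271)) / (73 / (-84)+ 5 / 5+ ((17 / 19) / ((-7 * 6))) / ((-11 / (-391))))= 4283664 / 733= 5844.02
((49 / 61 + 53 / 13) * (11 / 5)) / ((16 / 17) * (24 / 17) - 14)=-1230273 / 1451983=-0.85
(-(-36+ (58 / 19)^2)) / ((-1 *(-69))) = 9632 / 24909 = 0.39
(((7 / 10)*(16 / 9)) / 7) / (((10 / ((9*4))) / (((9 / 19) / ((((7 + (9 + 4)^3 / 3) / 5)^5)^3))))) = 157641800537109375 / 183677832356609779218633323824449505641522425509888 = 0.00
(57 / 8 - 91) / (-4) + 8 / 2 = 799 / 32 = 24.97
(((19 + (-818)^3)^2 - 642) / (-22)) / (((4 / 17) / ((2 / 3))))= -5092941799826294759 / 132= -38582892422926475.45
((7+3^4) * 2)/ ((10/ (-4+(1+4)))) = 88/ 5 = 17.60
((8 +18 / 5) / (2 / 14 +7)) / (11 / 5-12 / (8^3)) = 3712 / 4975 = 0.75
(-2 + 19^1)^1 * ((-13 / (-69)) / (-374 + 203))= -221 / 11799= -0.02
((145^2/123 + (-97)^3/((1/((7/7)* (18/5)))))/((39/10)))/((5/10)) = -8082211588/4797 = -1684847.11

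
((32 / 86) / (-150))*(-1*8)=64 / 3225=0.02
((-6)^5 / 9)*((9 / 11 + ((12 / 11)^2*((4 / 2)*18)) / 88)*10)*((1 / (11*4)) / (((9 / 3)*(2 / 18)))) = -11255760 / 14641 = -768.78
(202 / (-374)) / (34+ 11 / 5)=-0.01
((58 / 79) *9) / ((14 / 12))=3132 / 553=5.66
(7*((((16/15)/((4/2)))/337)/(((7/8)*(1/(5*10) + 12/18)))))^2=409600/1204853521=0.00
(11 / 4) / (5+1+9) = 11 / 60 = 0.18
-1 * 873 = -873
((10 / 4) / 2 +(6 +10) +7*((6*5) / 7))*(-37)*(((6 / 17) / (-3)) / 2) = 6993 / 68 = 102.84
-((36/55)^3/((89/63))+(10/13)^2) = -1977483932/2502446375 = -0.79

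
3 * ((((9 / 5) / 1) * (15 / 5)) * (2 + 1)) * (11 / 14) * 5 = 2673 / 14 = 190.93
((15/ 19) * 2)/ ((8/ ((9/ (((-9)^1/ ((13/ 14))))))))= -0.18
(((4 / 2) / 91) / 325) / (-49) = -2 / 1449175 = -0.00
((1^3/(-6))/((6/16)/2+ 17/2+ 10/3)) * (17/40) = -17/2885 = -0.01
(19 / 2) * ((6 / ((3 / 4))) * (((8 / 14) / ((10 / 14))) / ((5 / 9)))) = 2736 / 25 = 109.44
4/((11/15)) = 60/11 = 5.45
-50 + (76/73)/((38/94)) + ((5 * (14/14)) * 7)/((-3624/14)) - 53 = -13301657/132276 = -100.56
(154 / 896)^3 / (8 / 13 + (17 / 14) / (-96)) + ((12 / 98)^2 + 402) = 41636390398851 / 103567077376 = 402.02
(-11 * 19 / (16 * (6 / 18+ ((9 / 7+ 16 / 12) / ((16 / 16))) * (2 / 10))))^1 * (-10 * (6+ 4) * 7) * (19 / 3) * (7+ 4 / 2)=4864475 / 8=608059.38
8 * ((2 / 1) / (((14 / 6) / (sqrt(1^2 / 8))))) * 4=48 * sqrt(2) / 7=9.70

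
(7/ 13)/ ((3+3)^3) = 0.00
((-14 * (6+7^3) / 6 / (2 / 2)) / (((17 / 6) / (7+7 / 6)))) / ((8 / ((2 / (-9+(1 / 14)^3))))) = 82119002 / 1259445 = 65.20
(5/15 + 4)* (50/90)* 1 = 65/27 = 2.41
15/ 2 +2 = 19/ 2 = 9.50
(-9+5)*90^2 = -32400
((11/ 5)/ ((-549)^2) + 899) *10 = 2709595012/ 301401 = 8990.00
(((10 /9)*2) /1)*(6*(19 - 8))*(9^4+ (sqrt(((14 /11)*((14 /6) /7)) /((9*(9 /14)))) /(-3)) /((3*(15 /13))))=962280 - 1456*sqrt(33) /2187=962276.18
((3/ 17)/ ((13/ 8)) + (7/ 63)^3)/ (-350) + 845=6806852719/ 8055450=845.00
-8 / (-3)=8 / 3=2.67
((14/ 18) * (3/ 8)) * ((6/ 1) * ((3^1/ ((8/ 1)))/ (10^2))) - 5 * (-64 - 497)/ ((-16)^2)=70167/ 6400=10.96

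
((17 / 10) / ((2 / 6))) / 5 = 1.02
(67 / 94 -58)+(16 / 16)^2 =-5291 / 94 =-56.29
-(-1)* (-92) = -92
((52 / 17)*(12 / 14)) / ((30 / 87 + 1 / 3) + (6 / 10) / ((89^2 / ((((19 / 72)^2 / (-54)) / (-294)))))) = 1404395398748160 / 363257445455413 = 3.87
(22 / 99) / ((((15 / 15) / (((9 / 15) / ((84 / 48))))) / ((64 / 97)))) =512 / 10185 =0.05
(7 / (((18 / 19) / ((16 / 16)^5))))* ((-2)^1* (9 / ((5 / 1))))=-26.60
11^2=121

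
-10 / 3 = -3.33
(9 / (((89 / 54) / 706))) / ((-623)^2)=343116 / 34543481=0.01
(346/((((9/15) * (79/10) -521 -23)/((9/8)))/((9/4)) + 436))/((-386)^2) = 350325/33635251016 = 0.00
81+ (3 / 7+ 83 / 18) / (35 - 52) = 172867 / 2142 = 80.70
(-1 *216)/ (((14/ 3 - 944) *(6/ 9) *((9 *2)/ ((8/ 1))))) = 216/ 1409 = 0.15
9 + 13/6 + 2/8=137/12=11.42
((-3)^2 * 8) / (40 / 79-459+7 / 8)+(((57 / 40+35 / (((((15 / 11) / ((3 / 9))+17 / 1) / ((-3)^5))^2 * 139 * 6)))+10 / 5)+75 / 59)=286807644896781 / 28369460804480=10.11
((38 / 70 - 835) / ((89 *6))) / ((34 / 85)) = -14603 / 3738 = -3.91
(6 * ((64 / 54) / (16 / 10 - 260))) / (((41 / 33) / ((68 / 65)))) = -704 / 30381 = -0.02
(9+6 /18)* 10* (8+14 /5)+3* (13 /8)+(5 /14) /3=170183 /168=1012.99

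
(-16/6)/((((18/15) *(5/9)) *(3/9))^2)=-54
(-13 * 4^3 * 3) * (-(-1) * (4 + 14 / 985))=-9869184 / 985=-10019.48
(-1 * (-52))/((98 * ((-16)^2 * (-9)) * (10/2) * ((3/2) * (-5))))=13/2116800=0.00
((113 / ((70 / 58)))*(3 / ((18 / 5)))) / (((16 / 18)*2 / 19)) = 186789 / 224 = 833.88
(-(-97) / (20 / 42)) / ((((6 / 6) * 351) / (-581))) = -337.18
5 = 5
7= 7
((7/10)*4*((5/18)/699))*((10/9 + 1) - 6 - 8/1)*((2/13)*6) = -2996/245349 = -0.01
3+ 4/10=17/5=3.40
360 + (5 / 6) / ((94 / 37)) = 203225 / 564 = 360.33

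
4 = 4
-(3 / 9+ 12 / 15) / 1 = -17 / 15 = -1.13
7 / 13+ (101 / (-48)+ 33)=19615 / 624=31.43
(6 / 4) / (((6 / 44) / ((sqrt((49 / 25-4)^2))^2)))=28611 / 625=45.78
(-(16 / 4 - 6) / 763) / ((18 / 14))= 2 / 981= 0.00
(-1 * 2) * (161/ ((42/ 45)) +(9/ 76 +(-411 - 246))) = 36813/ 38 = 968.76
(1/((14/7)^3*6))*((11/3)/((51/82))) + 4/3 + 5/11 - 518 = -20845879/40392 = -516.09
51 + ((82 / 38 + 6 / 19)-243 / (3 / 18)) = -26686 / 19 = -1404.53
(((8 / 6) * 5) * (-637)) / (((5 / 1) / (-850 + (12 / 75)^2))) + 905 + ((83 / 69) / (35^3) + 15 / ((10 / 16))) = 10692167658538 / 14791875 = 722840.59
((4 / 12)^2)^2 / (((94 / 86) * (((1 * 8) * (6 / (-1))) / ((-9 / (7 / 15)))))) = 0.00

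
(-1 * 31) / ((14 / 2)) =-31 / 7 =-4.43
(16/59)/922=8/27199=0.00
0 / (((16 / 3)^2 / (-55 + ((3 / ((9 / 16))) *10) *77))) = 0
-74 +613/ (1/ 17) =10347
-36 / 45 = -4 / 5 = -0.80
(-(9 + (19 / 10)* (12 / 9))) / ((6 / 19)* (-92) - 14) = 3287 / 12270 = 0.27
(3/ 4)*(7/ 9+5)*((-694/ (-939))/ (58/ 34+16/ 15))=766870/ 663873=1.16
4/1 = 4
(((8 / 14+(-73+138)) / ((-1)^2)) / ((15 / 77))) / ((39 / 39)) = 1683 / 5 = 336.60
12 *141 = 1692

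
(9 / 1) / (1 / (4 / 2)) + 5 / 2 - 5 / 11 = 441 / 22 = 20.05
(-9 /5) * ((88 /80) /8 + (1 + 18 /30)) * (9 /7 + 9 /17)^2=-3647916 /354025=-10.30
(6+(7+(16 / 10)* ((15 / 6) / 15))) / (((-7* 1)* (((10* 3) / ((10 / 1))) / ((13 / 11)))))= -2587 / 3465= -0.75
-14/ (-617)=14/ 617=0.02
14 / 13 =1.08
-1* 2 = -2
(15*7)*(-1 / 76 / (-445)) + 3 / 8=0.38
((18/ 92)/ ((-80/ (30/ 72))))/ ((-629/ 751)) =0.00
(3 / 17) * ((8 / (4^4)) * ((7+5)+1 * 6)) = 27 / 272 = 0.10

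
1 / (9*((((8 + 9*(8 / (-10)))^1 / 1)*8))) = 5 / 288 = 0.02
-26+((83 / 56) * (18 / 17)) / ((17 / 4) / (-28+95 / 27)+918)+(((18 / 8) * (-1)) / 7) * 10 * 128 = -14035629535 / 32086803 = -437.43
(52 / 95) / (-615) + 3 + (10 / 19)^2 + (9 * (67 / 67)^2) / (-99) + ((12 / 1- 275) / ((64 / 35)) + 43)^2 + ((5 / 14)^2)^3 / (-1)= 10169.49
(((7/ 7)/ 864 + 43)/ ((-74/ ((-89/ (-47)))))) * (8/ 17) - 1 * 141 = -903677345/ 6385608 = -141.52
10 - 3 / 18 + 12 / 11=721 / 66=10.92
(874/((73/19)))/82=8303/2993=2.77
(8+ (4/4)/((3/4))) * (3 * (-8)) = -224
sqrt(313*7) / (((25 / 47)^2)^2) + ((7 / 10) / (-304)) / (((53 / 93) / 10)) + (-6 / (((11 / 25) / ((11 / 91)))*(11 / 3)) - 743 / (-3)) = 11959481063 / 48384336 + 4879681*sqrt(2191) / 390625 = 831.90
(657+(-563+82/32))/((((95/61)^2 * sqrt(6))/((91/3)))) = 493.02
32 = 32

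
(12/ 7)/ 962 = 6/ 3367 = 0.00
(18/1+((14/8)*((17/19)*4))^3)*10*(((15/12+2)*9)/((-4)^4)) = 1058043285/3511808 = 301.28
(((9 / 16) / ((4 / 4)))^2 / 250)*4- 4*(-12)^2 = -9215919 / 16000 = -575.99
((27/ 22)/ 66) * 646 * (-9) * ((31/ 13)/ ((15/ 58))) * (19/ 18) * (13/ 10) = -16551489/ 12100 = -1367.89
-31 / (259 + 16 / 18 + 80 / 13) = -3627 / 31127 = -0.12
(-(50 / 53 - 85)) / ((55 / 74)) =5994 / 53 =113.09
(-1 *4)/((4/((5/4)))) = -5/4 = -1.25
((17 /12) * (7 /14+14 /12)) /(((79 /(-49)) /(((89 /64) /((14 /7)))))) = -370685 /364032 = -1.02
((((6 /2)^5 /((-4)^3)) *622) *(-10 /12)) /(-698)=-125955 /44672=-2.82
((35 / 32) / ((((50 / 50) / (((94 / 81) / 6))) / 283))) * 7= 3258745 / 7776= 419.08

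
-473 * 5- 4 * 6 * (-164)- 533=1038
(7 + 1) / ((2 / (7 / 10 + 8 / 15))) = 74 / 15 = 4.93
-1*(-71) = 71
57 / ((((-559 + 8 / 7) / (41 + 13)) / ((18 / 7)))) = -55404 / 3905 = -14.19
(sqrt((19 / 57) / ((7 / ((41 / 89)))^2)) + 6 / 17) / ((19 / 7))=41* sqrt(3) / 5073 + 42 / 323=0.14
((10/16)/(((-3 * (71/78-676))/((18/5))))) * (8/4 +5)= 819/105314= 0.01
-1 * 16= -16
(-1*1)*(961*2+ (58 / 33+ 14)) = -63946 / 33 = -1937.76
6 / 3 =2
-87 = -87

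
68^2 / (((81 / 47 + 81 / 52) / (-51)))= -192117952 / 2673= -71873.53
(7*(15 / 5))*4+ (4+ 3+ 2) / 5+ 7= 464 / 5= 92.80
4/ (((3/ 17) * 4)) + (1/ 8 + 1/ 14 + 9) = 2497/ 168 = 14.86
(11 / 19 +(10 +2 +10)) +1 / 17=7312 / 323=22.64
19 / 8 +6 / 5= 143 / 40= 3.58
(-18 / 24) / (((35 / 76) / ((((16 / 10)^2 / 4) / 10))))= -456 / 4375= -0.10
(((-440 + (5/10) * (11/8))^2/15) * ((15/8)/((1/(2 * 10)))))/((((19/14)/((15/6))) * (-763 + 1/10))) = -14410328625/12369152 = -1165.02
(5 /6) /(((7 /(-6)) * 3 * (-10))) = 1 /42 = 0.02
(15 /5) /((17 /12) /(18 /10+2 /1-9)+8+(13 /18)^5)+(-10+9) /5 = 173816099 /973248305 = 0.18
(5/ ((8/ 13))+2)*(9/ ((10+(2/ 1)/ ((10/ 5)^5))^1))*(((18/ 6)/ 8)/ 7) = 2187/ 4508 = 0.49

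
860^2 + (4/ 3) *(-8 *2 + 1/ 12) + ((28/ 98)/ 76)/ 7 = 12393861167/ 16758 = 739578.78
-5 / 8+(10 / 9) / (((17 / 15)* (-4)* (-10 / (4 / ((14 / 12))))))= -515 / 952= -0.54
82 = 82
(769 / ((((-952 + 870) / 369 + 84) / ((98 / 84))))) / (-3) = -5383 / 1508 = -3.57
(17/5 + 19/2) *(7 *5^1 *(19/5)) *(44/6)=62909/5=12581.80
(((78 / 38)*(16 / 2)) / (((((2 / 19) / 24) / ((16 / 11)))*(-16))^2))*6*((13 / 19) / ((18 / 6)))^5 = 1235663104 / 47306523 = 26.12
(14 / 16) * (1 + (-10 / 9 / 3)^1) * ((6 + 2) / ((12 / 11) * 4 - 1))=1309 / 999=1.31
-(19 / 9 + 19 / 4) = -6.86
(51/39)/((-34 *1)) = -1/26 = -0.04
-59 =-59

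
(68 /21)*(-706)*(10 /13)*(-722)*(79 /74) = 13691401520 /10101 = 1355450.11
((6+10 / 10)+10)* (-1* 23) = -391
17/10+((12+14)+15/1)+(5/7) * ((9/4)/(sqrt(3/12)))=1607/35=45.91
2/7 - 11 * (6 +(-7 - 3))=310/7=44.29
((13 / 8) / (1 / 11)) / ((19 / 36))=1287 / 38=33.87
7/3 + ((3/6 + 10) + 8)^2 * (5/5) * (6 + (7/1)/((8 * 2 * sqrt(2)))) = 9583 * sqrt(2)/128 + 12335/6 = 2161.71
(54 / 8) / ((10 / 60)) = 40.50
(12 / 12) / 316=1 / 316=0.00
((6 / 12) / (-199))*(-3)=3 / 398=0.01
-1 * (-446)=446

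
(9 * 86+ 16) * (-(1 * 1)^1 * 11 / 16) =-4345 / 8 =-543.12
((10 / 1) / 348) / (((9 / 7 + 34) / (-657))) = -7665 / 14326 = -0.54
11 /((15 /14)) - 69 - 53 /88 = -78323 /1320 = -59.34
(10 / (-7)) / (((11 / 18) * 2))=-90 / 77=-1.17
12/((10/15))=18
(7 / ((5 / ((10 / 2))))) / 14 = 1 / 2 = 0.50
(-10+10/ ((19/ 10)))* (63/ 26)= -2835/ 247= -11.48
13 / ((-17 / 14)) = -182 / 17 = -10.71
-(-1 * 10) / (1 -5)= -2.50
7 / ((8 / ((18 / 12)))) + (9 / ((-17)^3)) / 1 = 103029 / 78608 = 1.31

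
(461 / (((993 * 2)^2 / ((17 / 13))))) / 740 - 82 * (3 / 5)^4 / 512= -1575099984649 / 75886331040000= -0.02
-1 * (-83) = 83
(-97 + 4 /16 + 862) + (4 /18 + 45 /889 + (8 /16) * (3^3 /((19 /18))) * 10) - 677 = 131598335 /608076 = 216.42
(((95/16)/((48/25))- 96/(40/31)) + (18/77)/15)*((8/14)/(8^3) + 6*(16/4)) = -8242127119/4816896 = -1711.09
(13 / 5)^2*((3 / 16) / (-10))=-507 / 4000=-0.13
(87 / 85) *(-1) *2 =-174 / 85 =-2.05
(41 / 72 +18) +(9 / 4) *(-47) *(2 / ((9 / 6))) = -8815 / 72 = -122.43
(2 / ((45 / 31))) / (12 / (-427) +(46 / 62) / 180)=-3282776 / 57139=-57.45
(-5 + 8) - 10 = -7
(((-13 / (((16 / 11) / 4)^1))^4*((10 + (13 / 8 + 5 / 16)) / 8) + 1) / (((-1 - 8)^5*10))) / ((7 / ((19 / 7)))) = -1517509072621 / 948109639680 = -1.60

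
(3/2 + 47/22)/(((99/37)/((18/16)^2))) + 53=52969/968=54.72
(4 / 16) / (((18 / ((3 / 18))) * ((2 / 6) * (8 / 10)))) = 0.01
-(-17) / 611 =17 / 611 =0.03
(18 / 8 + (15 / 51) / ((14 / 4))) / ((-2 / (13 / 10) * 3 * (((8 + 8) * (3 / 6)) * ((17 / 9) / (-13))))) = 0.44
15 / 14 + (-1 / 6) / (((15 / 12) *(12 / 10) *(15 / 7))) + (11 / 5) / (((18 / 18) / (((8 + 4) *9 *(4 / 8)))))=226459 / 1890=119.82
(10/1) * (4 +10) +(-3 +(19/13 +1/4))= 7213/52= 138.71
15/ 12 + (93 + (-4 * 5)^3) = -31623/ 4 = -7905.75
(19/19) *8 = 8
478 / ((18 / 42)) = 3346 / 3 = 1115.33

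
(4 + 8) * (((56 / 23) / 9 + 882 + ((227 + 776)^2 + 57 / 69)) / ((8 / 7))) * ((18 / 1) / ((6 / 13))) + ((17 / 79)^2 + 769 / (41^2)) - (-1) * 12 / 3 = 99491636586831958 / 241295783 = 412322318.07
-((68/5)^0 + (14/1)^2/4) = -50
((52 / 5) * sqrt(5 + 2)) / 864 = 13 * sqrt(7) / 1080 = 0.03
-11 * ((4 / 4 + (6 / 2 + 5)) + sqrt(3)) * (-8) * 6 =528 * sqrt(3) + 4752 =5666.52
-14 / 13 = -1.08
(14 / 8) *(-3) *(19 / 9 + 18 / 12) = -455 / 24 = -18.96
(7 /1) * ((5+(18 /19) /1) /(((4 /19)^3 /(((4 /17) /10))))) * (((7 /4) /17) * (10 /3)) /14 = 285551 /110976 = 2.57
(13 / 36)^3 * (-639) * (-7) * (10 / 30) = 1091909 / 15552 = 70.21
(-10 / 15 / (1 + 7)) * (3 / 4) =-1 / 16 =-0.06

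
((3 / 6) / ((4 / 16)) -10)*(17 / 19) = -136 / 19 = -7.16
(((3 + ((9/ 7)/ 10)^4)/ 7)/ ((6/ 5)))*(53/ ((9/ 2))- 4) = 24012187/ 8643600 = 2.78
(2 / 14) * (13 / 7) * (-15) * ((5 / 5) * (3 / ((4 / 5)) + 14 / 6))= -4745 / 196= -24.21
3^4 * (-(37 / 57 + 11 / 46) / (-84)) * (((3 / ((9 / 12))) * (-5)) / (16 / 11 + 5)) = -1152855 / 434378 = -2.65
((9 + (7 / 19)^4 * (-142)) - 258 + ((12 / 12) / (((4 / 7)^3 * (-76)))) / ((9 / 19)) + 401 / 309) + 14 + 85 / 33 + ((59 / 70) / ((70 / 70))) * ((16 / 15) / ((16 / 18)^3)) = -13848283505059649 / 59533969017600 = -232.61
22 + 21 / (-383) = 8405 / 383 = 21.95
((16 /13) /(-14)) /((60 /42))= -4 /65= -0.06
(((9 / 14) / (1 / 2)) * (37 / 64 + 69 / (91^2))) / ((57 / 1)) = 932439 / 70487872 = 0.01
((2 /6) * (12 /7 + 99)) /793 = 235 /5551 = 0.04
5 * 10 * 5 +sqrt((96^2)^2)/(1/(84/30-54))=-2358046/5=-471609.20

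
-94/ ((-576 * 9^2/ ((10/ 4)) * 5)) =47/ 46656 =0.00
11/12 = 0.92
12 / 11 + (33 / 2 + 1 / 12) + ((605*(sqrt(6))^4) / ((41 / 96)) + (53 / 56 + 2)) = 3865508627 / 75768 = 51017.69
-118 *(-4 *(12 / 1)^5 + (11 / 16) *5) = 939586387 / 8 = 117448298.38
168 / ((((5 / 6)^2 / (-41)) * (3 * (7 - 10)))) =27552 / 25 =1102.08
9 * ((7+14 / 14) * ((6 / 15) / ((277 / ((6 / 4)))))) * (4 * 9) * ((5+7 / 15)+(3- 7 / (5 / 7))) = -10368 / 1385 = -7.49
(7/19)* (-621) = -4347/19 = -228.79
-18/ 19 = -0.95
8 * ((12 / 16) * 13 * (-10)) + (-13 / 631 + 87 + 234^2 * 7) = 382598.98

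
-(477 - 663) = 186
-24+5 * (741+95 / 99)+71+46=376477 / 99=3802.80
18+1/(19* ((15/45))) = 345/19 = 18.16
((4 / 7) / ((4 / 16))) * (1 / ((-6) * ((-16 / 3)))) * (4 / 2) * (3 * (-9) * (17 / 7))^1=-459 / 49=-9.37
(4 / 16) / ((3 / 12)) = 1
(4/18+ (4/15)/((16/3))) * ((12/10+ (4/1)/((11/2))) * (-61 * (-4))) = 316834/2475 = 128.01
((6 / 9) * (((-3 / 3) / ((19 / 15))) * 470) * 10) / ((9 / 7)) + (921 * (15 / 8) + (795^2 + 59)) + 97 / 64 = 6915386803 / 10944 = 631888.41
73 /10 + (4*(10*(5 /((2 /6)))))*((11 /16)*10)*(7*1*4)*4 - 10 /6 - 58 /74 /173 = 88718940899 /192030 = 462005.63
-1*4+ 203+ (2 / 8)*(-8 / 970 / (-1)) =96516 / 485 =199.00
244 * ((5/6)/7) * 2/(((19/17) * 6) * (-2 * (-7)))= 5185/8379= 0.62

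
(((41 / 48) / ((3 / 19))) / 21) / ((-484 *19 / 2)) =-41 / 731808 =-0.00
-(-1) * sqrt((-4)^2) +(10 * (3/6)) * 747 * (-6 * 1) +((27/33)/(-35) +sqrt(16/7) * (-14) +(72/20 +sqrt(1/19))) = -8624933/385-8 * sqrt(7) +sqrt(19)/19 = -22423.36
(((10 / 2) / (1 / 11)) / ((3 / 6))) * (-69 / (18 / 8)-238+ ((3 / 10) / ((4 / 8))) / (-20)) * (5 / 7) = -886699 / 42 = -21111.88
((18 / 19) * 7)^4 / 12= 21003948 / 130321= 161.17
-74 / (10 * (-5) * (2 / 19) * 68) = 703 / 3400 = 0.21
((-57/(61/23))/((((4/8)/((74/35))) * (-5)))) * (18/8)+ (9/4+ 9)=2226627/42700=52.15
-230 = -230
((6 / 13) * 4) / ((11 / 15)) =360 / 143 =2.52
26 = 26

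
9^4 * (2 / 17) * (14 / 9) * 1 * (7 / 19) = 142884 / 323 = 442.37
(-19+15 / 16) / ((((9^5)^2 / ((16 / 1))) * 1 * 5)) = -289 / 17433922005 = -0.00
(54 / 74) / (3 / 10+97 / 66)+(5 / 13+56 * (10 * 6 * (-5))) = -2359481665 / 140452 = -16799.20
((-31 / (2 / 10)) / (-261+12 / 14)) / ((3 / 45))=5425 / 607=8.94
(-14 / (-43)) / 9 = 14 / 387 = 0.04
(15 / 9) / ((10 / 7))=7 / 6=1.17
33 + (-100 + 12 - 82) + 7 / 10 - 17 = -1533 / 10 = -153.30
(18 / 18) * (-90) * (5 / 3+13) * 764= -1008480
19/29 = 0.66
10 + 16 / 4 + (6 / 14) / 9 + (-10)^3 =-20705 / 21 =-985.95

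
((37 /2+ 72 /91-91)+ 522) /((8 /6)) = 245859 /728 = 337.72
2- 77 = -75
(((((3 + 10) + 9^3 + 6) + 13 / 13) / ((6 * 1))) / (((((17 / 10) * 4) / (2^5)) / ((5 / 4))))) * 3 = 37450 / 17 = 2202.94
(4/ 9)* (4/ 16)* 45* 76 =380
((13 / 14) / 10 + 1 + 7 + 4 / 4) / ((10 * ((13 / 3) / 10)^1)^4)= 103113 / 3998540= 0.03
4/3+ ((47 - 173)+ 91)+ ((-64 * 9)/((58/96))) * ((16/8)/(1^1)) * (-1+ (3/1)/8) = 100751/87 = 1158.06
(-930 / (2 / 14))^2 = 42380100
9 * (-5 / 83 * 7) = -315 / 83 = -3.80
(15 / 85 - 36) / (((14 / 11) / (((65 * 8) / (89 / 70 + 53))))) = -600600 / 2227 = -269.69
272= 272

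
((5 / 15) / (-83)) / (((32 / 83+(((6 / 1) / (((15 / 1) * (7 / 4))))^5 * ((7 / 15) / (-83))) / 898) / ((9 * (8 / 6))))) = -50533546875 / 404268370904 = -0.13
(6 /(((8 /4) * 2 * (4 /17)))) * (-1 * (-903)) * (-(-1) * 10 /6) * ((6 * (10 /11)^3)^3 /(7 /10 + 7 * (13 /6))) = 130612500000000 /2357947691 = 55392.45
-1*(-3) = 3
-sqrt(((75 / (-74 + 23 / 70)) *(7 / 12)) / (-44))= -35 *sqrt(63030) / 75636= -0.12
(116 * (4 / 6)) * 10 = 773.33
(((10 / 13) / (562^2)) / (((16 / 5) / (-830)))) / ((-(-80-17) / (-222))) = 1151625 / 796558568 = 0.00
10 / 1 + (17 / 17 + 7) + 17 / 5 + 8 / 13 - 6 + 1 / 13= 16.09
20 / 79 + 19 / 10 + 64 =52261 / 790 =66.15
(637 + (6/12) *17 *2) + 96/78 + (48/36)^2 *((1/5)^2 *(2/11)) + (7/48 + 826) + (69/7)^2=39819310019/25225200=1578.55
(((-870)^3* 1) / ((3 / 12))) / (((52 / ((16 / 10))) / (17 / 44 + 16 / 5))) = -41564709360 / 143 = -290662303.22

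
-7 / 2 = -3.50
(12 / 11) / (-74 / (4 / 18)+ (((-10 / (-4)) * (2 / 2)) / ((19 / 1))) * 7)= -456 / 138809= -0.00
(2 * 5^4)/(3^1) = 1250/3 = 416.67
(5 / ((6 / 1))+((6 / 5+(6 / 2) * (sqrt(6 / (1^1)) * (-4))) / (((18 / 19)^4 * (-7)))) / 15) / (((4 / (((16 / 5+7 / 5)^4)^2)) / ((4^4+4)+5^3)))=112261225040857211 * sqrt(6) / 41006250000+6481484580126702289 / 410062500000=22511962.87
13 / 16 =0.81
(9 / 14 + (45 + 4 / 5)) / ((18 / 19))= 61769 / 1260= 49.02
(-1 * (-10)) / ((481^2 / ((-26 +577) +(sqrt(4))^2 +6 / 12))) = 5555 / 231361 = 0.02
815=815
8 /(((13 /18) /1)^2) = 2592 /169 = 15.34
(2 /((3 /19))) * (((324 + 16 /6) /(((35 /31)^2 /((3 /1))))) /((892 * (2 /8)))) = 146072 /3345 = 43.67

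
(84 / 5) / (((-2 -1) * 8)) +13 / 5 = 19 / 10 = 1.90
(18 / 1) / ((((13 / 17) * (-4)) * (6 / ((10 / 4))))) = -255 / 104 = -2.45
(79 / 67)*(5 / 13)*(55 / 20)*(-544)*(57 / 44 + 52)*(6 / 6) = -470050 / 13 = -36157.69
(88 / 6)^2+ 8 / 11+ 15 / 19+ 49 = 499646 / 1881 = 265.63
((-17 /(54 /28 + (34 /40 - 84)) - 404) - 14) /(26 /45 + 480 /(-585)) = 1389579165 /807341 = 1721.18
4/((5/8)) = 32/5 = 6.40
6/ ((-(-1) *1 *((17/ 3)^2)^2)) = 486/ 83521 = 0.01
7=7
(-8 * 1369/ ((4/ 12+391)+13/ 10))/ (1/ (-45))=14785200/ 11779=1255.22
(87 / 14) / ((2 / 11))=957 / 28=34.18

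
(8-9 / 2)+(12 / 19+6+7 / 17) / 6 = 4529 / 969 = 4.67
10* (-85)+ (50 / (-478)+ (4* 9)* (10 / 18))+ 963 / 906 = -59838571 / 72178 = -829.04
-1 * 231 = -231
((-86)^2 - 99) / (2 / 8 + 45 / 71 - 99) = -2072348 / 27865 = -74.37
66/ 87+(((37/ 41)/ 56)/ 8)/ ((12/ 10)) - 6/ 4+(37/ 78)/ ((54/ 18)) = -72491309/ 124645248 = -0.58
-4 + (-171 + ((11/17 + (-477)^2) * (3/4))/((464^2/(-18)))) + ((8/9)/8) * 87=-986015017/5490048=-179.60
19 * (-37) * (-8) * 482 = 2710768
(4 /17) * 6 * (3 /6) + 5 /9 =193 /153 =1.26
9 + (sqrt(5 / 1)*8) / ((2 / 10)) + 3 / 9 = 28 / 3 + 40*sqrt(5) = 98.78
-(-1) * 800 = 800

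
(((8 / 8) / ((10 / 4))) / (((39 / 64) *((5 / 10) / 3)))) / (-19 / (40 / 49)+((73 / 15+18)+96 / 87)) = 178176 / 31447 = 5.67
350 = 350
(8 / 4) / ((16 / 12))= 3 / 2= 1.50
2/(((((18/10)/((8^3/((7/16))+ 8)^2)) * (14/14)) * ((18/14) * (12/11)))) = 1870811360/1701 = 1099830.31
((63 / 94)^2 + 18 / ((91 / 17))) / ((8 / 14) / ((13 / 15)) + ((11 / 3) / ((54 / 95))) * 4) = 49652919 / 344692360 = 0.14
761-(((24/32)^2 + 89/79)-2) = 962297/1264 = 761.31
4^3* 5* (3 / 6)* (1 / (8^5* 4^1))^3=0.00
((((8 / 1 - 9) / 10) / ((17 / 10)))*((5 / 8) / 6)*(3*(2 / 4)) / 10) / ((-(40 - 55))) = -1 / 16320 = -0.00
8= 8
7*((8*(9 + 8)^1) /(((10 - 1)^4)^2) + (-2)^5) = -9642464552 /43046721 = -224.00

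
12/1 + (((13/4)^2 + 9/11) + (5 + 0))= 28.38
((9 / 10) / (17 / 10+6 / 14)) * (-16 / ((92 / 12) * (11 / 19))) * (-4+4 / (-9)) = 255360 / 37697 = 6.77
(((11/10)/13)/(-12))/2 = -11/3120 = -0.00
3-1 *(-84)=87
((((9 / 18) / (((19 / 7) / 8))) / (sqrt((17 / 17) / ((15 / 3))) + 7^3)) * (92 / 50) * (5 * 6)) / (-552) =-2401 / 5588318 + 7 * sqrt(5) / 27941590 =-0.00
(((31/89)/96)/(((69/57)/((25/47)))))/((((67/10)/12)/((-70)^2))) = 90190625/6446003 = 13.99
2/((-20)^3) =-0.00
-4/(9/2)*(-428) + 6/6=3433/9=381.44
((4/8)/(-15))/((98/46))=-23/1470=-0.02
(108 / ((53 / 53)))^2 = 11664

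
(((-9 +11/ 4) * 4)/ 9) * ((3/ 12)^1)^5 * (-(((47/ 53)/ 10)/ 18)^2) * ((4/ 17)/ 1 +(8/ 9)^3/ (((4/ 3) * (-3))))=408665/ 103947886891008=0.00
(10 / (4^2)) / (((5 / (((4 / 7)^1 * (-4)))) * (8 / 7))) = -1 / 4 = -0.25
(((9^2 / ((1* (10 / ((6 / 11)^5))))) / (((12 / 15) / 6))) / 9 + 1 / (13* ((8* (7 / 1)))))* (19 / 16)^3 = 263195708585 / 480236044288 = 0.55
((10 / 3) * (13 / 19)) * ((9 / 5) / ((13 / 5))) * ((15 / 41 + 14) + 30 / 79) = 1432830 / 61541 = 23.28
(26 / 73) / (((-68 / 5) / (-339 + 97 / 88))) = 1932775 / 218416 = 8.85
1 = 1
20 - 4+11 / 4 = 18.75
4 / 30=2 / 15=0.13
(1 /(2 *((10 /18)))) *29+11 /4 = 577 /20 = 28.85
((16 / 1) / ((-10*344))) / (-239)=1 / 51385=0.00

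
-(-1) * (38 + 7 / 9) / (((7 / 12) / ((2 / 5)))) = 2792 / 105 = 26.59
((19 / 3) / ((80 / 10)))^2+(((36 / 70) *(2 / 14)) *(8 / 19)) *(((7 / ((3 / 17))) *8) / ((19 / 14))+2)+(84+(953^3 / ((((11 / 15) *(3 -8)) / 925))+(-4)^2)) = -122359433847322320329 / 560387520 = -218347892271.62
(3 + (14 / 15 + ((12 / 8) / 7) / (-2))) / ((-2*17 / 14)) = -1.58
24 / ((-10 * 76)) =-3 / 95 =-0.03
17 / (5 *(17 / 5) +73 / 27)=459 / 532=0.86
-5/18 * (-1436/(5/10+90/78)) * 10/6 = 466700/1161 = 401.98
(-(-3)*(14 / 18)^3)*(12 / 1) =1372 / 81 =16.94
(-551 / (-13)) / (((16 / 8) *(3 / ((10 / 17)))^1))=2755 / 663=4.16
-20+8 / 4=-18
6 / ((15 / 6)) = 12 / 5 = 2.40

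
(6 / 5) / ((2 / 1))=3 / 5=0.60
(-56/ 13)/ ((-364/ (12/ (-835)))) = -24/ 141115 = -0.00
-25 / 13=-1.92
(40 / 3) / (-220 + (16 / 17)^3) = -49130 / 807573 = -0.06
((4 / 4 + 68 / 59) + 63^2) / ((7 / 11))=2577278 / 413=6240.38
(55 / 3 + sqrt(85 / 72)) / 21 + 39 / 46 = sqrt(170) / 252 + 4987 / 2898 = 1.77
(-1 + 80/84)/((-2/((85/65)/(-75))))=-17/40950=-0.00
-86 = -86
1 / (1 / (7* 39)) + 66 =339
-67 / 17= -3.94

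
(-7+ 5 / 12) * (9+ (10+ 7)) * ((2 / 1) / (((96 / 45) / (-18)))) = 46215 / 16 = 2888.44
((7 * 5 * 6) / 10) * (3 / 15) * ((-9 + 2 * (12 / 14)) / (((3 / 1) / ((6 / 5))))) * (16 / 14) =-2448 / 175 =-13.99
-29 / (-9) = 29 / 9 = 3.22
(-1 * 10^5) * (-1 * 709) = 70900000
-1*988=-988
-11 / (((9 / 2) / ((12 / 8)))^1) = -11 / 3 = -3.67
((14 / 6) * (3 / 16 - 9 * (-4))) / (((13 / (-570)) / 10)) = -1925175 / 52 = -37022.60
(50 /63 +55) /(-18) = -3515 /1134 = -3.10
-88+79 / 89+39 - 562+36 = -51096 / 89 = -574.11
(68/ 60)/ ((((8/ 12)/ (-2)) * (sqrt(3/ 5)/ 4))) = -68 * sqrt(15)/ 15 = -17.56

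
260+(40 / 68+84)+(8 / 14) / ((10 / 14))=29358 / 85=345.39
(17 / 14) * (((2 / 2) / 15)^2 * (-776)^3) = -3971952896 / 1575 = -2521874.85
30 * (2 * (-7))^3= -82320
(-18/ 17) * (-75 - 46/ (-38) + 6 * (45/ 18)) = 20106/ 323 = 62.25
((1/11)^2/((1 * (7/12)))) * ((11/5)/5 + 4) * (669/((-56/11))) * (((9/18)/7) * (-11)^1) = 222777/34300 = 6.49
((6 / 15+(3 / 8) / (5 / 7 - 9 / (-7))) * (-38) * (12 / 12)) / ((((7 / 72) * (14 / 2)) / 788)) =-6333156 / 245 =-25849.62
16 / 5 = 3.20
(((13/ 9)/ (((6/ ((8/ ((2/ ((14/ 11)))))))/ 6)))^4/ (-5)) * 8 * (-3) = 2247064322048/ 160099335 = 14035.44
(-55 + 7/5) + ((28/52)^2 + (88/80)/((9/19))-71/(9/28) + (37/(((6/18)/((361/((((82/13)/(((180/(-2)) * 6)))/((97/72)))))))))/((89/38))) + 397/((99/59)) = -120473019541285/61051419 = -1973304.17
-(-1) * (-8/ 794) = -4/ 397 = -0.01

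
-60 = -60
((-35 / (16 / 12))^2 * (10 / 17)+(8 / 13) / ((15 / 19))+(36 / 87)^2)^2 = 82109484775186557649 / 497438083022400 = 165064.73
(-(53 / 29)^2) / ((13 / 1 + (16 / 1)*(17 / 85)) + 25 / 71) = -997195 / 4941716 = -0.20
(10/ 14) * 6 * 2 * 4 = 240/ 7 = 34.29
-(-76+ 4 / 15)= 1136 / 15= 75.73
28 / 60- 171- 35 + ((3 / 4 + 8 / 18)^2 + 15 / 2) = -1274011 / 6480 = -196.61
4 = 4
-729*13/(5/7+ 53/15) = -995085/446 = -2231.13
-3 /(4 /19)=-57 /4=-14.25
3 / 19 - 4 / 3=-67 / 57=-1.18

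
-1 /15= -0.07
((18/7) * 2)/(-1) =-36/7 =-5.14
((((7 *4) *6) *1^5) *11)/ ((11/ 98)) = 16464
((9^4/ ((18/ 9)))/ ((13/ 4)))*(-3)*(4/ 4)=-39366/ 13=-3028.15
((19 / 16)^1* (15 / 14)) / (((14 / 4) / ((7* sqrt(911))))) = 285* sqrt(911) / 112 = 76.80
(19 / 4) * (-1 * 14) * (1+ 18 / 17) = -4655 / 34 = -136.91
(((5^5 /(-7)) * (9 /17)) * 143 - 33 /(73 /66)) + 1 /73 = -293855938 /8687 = -33827.09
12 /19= 0.63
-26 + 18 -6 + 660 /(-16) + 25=-121 /4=-30.25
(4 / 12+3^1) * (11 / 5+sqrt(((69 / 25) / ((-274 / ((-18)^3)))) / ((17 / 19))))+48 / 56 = 172 / 21+36 * sqrt(3053319) / 2329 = 35.20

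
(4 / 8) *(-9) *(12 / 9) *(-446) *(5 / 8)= 3345 / 2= 1672.50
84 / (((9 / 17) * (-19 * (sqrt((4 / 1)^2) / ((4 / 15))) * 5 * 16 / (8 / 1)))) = -238 / 4275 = -0.06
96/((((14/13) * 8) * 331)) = 78/2317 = 0.03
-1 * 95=-95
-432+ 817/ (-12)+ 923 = 422.92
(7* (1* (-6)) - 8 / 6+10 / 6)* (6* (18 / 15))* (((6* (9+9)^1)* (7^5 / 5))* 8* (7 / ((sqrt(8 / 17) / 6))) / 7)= -1306912320* sqrt(34)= -7620542868.70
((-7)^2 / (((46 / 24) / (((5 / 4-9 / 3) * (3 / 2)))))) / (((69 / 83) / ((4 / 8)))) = -85407 / 2116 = -40.36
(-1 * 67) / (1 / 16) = -1072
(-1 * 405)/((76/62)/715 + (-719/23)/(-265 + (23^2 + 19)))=58430153925/15689293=3724.21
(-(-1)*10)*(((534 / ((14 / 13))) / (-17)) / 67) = -34710 / 7973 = -4.35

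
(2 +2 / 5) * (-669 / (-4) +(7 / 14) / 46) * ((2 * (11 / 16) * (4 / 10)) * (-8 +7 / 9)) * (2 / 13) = -84634 / 345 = -245.32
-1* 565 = -565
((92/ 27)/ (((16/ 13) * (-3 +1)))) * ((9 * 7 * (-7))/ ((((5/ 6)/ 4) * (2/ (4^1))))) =29302/ 5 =5860.40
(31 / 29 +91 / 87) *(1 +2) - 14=-222 / 29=-7.66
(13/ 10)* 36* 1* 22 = 5148/ 5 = 1029.60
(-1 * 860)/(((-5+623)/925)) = -397750/309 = -1287.22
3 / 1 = 3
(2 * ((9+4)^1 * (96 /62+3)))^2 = 13439556 /961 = 13984.97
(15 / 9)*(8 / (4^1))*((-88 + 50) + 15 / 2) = -305 / 3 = -101.67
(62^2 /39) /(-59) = -1.67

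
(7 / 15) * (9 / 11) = 21 / 55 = 0.38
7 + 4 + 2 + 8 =21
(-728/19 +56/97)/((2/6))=-208656/1843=-113.22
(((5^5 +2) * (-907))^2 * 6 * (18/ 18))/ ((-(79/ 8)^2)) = -3088883728788864/ 6241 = -494934101712.68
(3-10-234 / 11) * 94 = -29234 / 11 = -2657.64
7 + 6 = 13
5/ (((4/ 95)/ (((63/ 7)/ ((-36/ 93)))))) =-44175/ 16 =-2760.94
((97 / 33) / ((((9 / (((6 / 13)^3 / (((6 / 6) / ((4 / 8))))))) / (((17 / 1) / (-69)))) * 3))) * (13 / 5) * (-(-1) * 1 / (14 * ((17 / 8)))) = -1552 / 13468455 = -0.00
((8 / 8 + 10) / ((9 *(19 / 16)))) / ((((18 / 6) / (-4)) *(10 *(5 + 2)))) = -352 / 17955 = -0.02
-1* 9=-9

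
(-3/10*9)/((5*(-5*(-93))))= -9/7750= -0.00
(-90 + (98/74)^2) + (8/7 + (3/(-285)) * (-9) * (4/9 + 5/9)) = -79211298/910385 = -87.01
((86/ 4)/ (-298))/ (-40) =43/ 23840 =0.00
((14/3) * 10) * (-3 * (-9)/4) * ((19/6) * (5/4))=9975/8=1246.88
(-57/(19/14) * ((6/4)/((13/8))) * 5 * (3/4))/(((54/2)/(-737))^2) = -38021830/351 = -108324.30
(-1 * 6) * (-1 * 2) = 12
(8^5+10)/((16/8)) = 16389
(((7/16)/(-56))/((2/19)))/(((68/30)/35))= -9975/8704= -1.15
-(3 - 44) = 41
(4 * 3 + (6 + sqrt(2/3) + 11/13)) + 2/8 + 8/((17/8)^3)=sqrt(6)/3 + 5091601/255476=20.75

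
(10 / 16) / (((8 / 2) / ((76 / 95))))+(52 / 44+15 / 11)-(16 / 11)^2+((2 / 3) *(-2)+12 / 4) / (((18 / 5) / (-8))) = -82301 / 26136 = -3.15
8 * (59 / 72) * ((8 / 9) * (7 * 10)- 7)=362.01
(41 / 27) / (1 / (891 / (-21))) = -451 / 7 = -64.43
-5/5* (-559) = 559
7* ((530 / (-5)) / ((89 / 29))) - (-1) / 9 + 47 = -194.66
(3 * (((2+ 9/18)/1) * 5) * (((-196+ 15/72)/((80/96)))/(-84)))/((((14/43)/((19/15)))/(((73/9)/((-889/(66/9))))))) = -27.30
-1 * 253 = -253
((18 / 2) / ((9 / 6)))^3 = 216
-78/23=-3.39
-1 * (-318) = 318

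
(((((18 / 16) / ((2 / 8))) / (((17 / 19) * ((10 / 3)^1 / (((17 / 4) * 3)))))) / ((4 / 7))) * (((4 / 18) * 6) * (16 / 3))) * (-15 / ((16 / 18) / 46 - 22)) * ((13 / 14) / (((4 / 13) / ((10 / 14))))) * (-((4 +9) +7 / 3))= -5399.85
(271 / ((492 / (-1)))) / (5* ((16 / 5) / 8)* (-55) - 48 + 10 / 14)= 1897 / 541692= 0.00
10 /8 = 5 /4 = 1.25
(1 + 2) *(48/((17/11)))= 1584/17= 93.18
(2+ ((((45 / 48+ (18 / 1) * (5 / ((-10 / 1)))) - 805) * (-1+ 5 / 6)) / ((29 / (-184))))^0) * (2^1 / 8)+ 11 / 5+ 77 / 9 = 2071 / 180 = 11.51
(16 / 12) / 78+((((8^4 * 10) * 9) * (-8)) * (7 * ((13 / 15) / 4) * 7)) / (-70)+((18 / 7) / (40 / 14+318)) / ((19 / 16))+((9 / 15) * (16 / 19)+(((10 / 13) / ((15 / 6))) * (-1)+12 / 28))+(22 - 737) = 39018959965984 / 87375015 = 446568.85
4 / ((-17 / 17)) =-4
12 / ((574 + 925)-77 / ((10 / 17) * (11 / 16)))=20 / 2181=0.01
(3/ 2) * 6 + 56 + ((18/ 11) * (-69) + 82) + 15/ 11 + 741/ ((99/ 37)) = 10309/ 33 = 312.39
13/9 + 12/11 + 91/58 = 23567/5742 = 4.10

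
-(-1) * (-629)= -629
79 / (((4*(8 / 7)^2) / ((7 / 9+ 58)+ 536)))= 20721463 / 2304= 8993.69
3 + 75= 78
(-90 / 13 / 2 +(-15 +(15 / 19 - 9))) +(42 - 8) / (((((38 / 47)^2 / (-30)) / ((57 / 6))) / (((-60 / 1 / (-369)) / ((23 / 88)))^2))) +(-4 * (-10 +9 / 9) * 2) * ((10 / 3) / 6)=-3771753392876 / 658933509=-5724.03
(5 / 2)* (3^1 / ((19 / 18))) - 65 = -1100 / 19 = -57.89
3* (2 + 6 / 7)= 60 / 7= 8.57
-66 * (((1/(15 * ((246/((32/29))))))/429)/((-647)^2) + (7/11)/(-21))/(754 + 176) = 291169769069/135393942624525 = 0.00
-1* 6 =-6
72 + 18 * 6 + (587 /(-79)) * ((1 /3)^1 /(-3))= 180.83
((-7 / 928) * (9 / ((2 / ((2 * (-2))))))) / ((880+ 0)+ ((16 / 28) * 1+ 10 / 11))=4851 / 31493536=0.00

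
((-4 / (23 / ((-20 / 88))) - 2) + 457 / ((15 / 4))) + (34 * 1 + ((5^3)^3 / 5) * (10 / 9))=4943158472 / 11385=434181.68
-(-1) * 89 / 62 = 89 / 62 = 1.44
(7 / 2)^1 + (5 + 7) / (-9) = 13 / 6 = 2.17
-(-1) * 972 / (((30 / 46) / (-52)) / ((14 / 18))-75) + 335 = 67418047 / 209345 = 322.04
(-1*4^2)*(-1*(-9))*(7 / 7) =-144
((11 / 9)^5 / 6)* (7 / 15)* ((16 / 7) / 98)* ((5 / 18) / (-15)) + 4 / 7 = 2008524878 / 3515482215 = 0.57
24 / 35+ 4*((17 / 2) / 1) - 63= -991 / 35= -28.31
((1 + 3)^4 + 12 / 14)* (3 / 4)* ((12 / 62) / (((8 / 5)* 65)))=261 / 728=0.36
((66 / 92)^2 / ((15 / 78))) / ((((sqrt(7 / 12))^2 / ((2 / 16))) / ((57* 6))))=7262541 / 37030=196.13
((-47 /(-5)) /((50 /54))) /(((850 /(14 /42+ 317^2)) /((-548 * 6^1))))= -209644464816 /53125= -3946248.75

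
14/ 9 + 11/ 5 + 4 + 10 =17.76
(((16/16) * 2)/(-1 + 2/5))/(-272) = 5/408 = 0.01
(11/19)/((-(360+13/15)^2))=-2475/556710811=-0.00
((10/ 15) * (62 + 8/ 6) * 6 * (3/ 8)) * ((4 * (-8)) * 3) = -9120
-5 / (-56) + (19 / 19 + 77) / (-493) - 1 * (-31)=853945 / 27608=30.93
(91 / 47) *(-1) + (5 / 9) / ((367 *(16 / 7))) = -4807523 / 2483856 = -1.94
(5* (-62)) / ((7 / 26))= -8060 / 7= -1151.43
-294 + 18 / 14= -2049 / 7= -292.71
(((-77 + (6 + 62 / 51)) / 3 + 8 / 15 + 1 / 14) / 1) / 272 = -242653 / 2913120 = -0.08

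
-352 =-352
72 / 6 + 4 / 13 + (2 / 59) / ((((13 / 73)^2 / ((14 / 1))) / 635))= 94872340 / 9971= 9514.83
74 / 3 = 24.67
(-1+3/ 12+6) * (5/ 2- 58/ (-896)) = 3447/ 256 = 13.46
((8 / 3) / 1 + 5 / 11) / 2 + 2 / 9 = 353 / 198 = 1.78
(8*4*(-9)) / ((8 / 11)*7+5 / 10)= -51.51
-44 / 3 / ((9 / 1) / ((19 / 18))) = -418 / 243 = -1.72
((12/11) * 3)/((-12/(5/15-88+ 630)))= -1627/11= -147.91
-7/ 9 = -0.78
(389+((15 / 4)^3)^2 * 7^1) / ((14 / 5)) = 406638595 / 57344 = 7091.21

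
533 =533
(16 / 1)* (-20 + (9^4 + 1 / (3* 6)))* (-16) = -1674510.22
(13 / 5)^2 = 169 / 25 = 6.76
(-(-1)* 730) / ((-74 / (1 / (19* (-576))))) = 365 / 404928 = 0.00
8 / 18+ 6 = 58 / 9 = 6.44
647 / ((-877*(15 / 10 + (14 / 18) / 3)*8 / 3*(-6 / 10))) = 17469 / 66652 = 0.26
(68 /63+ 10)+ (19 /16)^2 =201431 /16128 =12.49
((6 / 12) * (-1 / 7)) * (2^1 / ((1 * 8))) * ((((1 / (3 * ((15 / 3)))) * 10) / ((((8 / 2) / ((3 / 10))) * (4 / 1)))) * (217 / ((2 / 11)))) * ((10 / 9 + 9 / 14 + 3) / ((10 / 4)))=-204259 / 403200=-0.51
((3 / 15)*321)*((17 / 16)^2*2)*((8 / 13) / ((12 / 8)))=30923 / 520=59.47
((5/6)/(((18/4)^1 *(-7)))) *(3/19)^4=-15/912247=-0.00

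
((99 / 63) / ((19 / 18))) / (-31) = -198 / 4123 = -0.05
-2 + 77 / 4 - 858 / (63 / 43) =-47743 / 84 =-568.37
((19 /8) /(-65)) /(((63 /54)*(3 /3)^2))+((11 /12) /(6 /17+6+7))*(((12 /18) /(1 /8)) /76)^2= -124755073 /4026875580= -0.03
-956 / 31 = -30.84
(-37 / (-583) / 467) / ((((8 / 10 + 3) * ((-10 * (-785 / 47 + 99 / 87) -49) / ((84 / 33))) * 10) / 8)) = 5648272 / 8270956204797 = 0.00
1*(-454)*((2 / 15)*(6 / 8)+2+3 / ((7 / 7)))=-11577 / 5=-2315.40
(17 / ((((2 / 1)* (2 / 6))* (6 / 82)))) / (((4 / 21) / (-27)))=-49399.88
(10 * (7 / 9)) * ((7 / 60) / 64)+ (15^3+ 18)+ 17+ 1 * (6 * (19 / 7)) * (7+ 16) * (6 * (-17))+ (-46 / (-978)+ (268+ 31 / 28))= -136150643771 / 3943296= -34527.12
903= 903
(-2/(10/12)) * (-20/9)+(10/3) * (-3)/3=2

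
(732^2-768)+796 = 535852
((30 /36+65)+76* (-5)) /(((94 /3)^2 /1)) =-5655 /17672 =-0.32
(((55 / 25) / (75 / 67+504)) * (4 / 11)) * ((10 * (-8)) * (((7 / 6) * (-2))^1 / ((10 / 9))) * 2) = 30016 / 56405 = 0.53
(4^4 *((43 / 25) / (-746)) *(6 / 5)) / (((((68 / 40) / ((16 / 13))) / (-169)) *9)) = 4579328 / 475575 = 9.63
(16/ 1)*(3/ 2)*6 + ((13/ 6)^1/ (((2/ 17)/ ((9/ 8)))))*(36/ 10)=218.59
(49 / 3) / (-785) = -49 / 2355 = -0.02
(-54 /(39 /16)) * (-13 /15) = 96 /5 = 19.20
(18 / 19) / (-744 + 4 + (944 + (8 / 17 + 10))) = 153 / 34637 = 0.00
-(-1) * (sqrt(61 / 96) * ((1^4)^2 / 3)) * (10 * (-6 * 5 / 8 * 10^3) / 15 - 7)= -2507 * sqrt(366) / 72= -666.14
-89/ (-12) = 89/ 12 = 7.42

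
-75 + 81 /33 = -798 /11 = -72.55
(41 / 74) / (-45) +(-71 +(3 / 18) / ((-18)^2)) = -25538683 / 359640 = -71.01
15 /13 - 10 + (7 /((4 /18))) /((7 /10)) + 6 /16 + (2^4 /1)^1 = 5463 /104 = 52.53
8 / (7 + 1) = 1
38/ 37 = 1.03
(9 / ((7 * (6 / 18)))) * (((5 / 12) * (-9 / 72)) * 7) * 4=-45 / 8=-5.62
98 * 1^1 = 98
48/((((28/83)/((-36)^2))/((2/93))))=860544/217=3965.64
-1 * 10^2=-100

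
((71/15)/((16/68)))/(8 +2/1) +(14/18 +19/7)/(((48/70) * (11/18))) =2069/200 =10.34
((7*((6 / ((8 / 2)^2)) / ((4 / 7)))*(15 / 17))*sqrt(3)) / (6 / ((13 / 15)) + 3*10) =1911*sqrt(3) / 17408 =0.19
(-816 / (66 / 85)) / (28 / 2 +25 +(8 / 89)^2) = -91566760 / 3398813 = -26.94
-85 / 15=-17 / 3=-5.67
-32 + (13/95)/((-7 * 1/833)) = -4587/95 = -48.28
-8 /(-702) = 4 /351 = 0.01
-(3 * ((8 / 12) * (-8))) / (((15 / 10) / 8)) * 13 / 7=3328 / 21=158.48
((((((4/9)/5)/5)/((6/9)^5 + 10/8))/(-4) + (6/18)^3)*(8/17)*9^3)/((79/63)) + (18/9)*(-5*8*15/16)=-2964634203/45091225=-65.75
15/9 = 5/3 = 1.67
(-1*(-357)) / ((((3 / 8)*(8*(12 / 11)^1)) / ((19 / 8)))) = 24871 / 96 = 259.07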